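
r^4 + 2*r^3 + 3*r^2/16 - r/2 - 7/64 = (r - 1/2)*(r + 1/4)*(r + 1/2)*(r + 7/4)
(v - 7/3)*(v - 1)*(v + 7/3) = v^3 - v^2 - 49*v/9 + 49/9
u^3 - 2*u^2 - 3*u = u*(u - 3)*(u + 1)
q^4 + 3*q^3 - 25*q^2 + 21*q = q*(q - 3)*(q - 1)*(q + 7)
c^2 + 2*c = c*(c + 2)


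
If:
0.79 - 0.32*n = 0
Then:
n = 2.47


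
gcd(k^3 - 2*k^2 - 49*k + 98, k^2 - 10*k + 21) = k - 7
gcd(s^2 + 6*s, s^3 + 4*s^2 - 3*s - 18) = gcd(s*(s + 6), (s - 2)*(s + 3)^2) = 1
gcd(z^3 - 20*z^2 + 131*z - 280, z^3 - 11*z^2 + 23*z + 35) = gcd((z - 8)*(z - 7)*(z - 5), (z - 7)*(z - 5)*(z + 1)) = z^2 - 12*z + 35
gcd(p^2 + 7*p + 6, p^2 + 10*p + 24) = p + 6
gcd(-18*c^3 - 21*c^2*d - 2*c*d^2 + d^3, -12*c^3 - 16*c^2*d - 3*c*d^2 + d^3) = 6*c^2 + 5*c*d - d^2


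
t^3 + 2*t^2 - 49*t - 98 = (t - 7)*(t + 2)*(t + 7)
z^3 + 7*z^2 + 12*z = z*(z + 3)*(z + 4)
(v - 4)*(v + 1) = v^2 - 3*v - 4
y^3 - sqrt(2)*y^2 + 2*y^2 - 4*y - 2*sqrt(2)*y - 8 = (y + 2)*(y - 2*sqrt(2))*(y + sqrt(2))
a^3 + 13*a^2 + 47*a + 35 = (a + 1)*(a + 5)*(a + 7)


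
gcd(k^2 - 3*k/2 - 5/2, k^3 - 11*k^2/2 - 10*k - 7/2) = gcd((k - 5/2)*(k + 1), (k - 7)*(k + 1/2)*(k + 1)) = k + 1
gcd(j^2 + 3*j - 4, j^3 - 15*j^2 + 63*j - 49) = j - 1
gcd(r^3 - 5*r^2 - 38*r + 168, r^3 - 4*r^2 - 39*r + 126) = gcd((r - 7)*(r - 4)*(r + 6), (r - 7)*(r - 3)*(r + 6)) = r^2 - r - 42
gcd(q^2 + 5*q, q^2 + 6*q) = q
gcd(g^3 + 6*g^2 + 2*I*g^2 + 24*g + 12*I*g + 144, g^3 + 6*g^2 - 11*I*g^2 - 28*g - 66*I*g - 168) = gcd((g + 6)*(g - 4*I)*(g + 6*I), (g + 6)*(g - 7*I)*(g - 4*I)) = g^2 + g*(6 - 4*I) - 24*I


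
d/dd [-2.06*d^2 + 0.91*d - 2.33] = 0.91 - 4.12*d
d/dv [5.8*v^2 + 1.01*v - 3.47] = 11.6*v + 1.01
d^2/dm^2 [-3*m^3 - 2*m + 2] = -18*m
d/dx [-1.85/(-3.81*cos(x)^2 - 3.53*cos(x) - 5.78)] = (14.097*cos(x) + 6.5305)*sin(x)/(3.81*cos(x)^2 + 3.53*cos(x) + 5.78)^2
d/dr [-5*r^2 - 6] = -10*r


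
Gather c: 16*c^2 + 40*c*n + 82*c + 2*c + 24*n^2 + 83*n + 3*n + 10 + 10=16*c^2 + c*(40*n + 84) + 24*n^2 + 86*n + 20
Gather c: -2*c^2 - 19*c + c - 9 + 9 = -2*c^2 - 18*c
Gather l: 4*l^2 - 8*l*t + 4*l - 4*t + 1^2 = 4*l^2 + l*(4 - 8*t) - 4*t + 1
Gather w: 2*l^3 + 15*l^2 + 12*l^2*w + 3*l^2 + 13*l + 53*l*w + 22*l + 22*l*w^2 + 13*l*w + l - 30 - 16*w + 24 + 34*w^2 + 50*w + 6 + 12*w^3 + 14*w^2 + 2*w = 2*l^3 + 18*l^2 + 36*l + 12*w^3 + w^2*(22*l + 48) + w*(12*l^2 + 66*l + 36)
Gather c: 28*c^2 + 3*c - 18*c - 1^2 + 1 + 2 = 28*c^2 - 15*c + 2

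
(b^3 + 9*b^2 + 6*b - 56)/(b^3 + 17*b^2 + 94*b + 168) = (b - 2)/(b + 6)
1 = 1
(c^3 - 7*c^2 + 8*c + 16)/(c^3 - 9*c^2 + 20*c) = (c^2 - 3*c - 4)/(c*(c - 5))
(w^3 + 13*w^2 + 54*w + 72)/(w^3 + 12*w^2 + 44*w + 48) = (w + 3)/(w + 2)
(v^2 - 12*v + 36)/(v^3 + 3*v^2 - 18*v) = (v^2 - 12*v + 36)/(v*(v^2 + 3*v - 18))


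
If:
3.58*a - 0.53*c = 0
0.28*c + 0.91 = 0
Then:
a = -0.48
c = -3.25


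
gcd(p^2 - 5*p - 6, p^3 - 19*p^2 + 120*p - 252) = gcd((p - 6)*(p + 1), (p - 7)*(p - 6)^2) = p - 6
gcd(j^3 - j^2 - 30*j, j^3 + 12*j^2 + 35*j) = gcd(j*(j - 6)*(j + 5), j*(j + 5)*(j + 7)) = j^2 + 5*j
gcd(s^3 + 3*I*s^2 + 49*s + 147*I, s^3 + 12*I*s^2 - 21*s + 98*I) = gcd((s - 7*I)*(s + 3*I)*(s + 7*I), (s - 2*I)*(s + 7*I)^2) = s + 7*I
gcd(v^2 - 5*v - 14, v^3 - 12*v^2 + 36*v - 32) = 1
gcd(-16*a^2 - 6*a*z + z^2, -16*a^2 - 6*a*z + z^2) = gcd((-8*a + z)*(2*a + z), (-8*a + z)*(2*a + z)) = -16*a^2 - 6*a*z + z^2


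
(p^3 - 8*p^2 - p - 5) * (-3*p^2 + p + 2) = -3*p^5 + 25*p^4 - 3*p^3 - 2*p^2 - 7*p - 10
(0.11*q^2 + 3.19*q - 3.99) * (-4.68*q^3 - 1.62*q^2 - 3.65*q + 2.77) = -0.5148*q^5 - 15.1074*q^4 + 13.1039*q^3 - 4.875*q^2 + 23.3998*q - 11.0523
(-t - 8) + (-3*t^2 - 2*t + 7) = -3*t^2 - 3*t - 1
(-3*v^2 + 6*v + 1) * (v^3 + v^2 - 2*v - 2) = -3*v^5 + 3*v^4 + 13*v^3 - 5*v^2 - 14*v - 2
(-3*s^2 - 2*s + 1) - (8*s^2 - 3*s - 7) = -11*s^2 + s + 8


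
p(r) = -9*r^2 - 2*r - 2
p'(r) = -18*r - 2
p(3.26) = -104.17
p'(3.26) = -60.68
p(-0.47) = -3.05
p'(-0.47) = 6.46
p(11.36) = -1186.17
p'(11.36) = -206.48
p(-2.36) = -47.41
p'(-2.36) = 40.48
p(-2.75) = -64.56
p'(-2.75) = 47.50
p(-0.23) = -2.02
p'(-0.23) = 2.14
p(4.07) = -159.22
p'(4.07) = -75.26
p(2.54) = -65.14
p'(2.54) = -47.72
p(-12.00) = -1274.00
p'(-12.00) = 214.00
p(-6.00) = -314.00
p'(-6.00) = 106.00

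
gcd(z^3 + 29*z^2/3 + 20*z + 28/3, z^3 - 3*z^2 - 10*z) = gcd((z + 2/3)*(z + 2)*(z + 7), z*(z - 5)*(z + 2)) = z + 2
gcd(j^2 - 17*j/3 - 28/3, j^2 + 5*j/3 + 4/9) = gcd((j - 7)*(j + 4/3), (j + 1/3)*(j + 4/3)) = j + 4/3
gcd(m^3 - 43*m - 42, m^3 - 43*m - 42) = m^3 - 43*m - 42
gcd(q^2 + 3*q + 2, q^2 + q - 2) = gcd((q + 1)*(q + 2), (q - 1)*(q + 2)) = q + 2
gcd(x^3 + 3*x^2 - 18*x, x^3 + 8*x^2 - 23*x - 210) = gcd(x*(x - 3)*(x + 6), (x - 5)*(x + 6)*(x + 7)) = x + 6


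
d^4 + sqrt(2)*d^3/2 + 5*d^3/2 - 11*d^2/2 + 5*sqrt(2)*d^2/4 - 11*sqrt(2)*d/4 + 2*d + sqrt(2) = (d - 1)*(d - 1/2)*(d + 4)*(d + sqrt(2)/2)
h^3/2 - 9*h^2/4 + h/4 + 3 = (h/2 + 1/2)*(h - 4)*(h - 3/2)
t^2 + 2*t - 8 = (t - 2)*(t + 4)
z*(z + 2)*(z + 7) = z^3 + 9*z^2 + 14*z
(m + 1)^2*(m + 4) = m^3 + 6*m^2 + 9*m + 4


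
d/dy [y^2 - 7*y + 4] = 2*y - 7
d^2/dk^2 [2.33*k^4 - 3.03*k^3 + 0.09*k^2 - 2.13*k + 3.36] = 27.96*k^2 - 18.18*k + 0.18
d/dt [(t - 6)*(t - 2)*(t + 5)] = 3*t^2 - 6*t - 28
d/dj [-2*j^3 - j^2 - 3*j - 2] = -6*j^2 - 2*j - 3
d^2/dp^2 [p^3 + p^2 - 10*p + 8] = 6*p + 2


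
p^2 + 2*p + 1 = (p + 1)^2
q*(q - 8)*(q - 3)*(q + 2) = q^4 - 9*q^3 + 2*q^2 + 48*q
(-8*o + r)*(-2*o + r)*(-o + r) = -16*o^3 + 26*o^2*r - 11*o*r^2 + r^3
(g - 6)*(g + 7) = g^2 + g - 42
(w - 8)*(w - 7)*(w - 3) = w^3 - 18*w^2 + 101*w - 168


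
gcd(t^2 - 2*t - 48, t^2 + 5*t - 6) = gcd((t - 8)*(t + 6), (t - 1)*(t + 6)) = t + 6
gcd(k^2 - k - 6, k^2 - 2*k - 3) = k - 3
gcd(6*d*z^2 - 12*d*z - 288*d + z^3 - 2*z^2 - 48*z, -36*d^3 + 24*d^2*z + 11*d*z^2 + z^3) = 6*d + z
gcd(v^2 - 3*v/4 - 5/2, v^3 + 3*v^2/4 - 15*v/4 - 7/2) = v - 2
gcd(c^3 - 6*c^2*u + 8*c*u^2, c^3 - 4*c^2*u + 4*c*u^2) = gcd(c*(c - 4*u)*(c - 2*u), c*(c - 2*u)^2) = -c^2 + 2*c*u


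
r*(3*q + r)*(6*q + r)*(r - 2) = 18*q^2*r^2 - 36*q^2*r + 9*q*r^3 - 18*q*r^2 + r^4 - 2*r^3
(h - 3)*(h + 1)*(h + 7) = h^3 + 5*h^2 - 17*h - 21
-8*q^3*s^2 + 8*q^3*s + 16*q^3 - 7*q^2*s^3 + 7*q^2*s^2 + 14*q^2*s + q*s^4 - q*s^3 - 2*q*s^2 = (-8*q + s)*(q + s)*(s - 2)*(q*s + q)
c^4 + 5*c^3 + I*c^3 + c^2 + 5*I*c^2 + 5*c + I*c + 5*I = (c + 5)*(c - I)*(c + I)^2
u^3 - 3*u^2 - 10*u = u*(u - 5)*(u + 2)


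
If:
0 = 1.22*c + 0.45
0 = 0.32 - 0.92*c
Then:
No Solution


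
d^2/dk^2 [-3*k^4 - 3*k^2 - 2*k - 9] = -36*k^2 - 6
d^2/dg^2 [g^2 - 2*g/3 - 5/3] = 2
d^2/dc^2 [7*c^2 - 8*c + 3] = 14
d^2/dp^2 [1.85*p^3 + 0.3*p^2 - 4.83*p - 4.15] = 11.1*p + 0.6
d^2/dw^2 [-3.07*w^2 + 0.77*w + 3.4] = -6.14000000000000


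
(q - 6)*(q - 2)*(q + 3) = q^3 - 5*q^2 - 12*q + 36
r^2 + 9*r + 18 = (r + 3)*(r + 6)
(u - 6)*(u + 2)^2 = u^3 - 2*u^2 - 20*u - 24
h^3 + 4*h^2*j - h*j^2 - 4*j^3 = (h - j)*(h + j)*(h + 4*j)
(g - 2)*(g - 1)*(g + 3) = g^3 - 7*g + 6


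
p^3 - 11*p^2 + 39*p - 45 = (p - 5)*(p - 3)^2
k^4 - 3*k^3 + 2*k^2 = k^2*(k - 2)*(k - 1)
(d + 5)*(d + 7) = d^2 + 12*d + 35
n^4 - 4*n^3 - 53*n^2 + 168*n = n*(n - 8)*(n - 3)*(n + 7)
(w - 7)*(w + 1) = w^2 - 6*w - 7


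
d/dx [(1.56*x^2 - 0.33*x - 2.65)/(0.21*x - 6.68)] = (0.3276*x^2 - 20.8416*x + 2.7609)/(0.0441*x^2 - 2.8056*x + 44.6224)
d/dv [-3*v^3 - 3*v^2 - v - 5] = -9*v^2 - 6*v - 1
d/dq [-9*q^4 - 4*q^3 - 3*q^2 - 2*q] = -36*q^3 - 12*q^2 - 6*q - 2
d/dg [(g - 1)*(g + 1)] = 2*g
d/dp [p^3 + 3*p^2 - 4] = 3*p*(p + 2)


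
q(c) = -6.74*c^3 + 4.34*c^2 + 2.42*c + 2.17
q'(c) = -20.22*c^2 + 8.68*c + 2.42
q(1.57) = -9.42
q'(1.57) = -33.79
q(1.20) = -0.32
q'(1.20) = -16.28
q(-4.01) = 496.86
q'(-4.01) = -357.53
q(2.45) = -64.97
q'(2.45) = -97.68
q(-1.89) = 58.60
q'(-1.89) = -86.21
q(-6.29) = 1835.96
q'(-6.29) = -852.16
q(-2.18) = 87.35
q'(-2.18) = -112.60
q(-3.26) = 273.92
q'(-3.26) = -240.77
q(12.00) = -10990.55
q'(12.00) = -2805.10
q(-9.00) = 5245.39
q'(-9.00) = -1713.52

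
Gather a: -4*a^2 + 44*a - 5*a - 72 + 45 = -4*a^2 + 39*a - 27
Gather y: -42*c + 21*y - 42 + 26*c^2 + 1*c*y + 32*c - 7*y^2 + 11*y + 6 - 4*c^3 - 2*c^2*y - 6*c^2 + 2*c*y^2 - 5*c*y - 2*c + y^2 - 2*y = -4*c^3 + 20*c^2 - 12*c + y^2*(2*c - 6) + y*(-2*c^2 - 4*c + 30) - 36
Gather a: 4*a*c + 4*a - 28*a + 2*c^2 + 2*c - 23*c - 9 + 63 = a*(4*c - 24) + 2*c^2 - 21*c + 54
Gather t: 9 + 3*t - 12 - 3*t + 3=0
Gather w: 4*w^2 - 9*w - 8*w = 4*w^2 - 17*w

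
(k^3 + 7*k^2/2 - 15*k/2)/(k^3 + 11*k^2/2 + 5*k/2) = (2*k - 3)/(2*k + 1)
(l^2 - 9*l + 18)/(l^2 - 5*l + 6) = (l - 6)/(l - 2)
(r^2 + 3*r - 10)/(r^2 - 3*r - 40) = (r - 2)/(r - 8)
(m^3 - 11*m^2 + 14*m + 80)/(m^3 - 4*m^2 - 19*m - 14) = (m^2 - 13*m + 40)/(m^2 - 6*m - 7)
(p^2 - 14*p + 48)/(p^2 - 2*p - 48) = (p - 6)/(p + 6)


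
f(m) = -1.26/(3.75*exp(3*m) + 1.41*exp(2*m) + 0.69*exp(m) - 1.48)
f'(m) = -1.26*(-11.25*exp(3*m) - 2.82*exp(2*m) - 0.69*exp(m))/(3.75*exp(3*m) + 1.41*exp(2*m) + 0.69*exp(m) - 1.48)^2 = (14.175*exp(2*m) + 3.5532*exp(m) + 0.8694)*exp(m)/(3.75*exp(3*m) + 1.41*exp(2*m) + 0.69*exp(m) - 1.48)^2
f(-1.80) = 0.96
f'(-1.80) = 0.18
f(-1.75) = 0.97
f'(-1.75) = 0.20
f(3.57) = -0.00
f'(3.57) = 0.00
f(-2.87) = 0.88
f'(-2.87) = 0.03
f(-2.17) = 0.91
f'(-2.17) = 0.09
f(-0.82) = 2.16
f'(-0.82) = 6.74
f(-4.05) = 0.86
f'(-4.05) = 0.01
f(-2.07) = 0.92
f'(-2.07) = 0.10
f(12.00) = 0.00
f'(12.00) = 0.00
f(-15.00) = 0.85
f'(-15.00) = 0.00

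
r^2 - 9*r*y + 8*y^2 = (r - 8*y)*(r - y)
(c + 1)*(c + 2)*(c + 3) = c^3 + 6*c^2 + 11*c + 6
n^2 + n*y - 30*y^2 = (n - 5*y)*(n + 6*y)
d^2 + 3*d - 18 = (d - 3)*(d + 6)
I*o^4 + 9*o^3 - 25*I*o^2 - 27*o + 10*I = (o - 5*I)*(o - 2*I)*(o - I)*(I*o + 1)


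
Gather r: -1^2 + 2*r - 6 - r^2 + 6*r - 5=-r^2 + 8*r - 12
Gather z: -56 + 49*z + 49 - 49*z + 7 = 0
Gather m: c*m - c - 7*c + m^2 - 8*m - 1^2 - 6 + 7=-8*c + m^2 + m*(c - 8)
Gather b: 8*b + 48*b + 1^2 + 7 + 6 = 56*b + 14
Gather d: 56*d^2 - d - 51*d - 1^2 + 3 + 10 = 56*d^2 - 52*d + 12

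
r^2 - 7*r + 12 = (r - 4)*(r - 3)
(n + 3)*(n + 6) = n^2 + 9*n + 18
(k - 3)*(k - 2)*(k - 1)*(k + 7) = k^4 + k^3 - 31*k^2 + 71*k - 42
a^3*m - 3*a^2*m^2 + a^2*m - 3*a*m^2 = a*(a - 3*m)*(a*m + m)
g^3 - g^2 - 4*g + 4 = (g - 2)*(g - 1)*(g + 2)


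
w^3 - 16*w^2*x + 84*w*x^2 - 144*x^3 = (w - 6*x)^2*(w - 4*x)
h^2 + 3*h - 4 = (h - 1)*(h + 4)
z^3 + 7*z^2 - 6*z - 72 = (z - 3)*(z + 4)*(z + 6)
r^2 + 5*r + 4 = (r + 1)*(r + 4)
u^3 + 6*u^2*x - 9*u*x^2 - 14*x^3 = (u - 2*x)*(u + x)*(u + 7*x)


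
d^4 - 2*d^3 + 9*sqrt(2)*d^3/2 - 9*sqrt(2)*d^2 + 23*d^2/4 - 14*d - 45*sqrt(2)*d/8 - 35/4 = (d - 5/2)*(d + 1/2)*(d + sqrt(2))*(d + 7*sqrt(2)/2)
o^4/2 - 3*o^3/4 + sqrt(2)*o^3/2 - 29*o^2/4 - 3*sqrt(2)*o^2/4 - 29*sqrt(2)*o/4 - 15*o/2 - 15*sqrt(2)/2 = (o/2 + 1)*(o - 5)*(o + 3/2)*(o + sqrt(2))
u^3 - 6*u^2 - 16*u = u*(u - 8)*(u + 2)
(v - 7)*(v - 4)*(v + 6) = v^3 - 5*v^2 - 38*v + 168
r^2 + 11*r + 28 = (r + 4)*(r + 7)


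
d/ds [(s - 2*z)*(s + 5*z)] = 2*s + 3*z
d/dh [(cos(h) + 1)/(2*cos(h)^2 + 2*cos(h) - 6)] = (cos(h)^2 + 2*cos(h) + 4)*sin(h)/(2*(cos(h)^2 + cos(h) - 3)^2)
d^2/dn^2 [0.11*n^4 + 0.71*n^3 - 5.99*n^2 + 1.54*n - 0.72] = 1.32*n^2 + 4.26*n - 11.98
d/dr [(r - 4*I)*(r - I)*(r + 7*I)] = 3*r^2 + 4*I*r + 31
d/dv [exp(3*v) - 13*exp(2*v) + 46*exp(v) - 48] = (3*exp(2*v) - 26*exp(v) + 46)*exp(v)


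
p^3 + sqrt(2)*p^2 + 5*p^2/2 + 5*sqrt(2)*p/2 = p*(p + 5/2)*(p + sqrt(2))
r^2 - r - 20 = (r - 5)*(r + 4)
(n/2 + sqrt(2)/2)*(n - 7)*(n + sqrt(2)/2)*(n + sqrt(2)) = n^4/2 - 7*n^3/2 + 5*sqrt(2)*n^3/4 - 35*sqrt(2)*n^2/4 + 2*n^2 - 14*n + sqrt(2)*n/2 - 7*sqrt(2)/2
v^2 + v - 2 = (v - 1)*(v + 2)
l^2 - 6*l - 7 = (l - 7)*(l + 1)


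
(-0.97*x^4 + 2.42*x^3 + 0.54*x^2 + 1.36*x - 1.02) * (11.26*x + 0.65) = -10.9222*x^5 + 26.6187*x^4 + 7.6534*x^3 + 15.6646*x^2 - 10.6012*x - 0.663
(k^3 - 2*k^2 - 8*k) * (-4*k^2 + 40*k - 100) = -4*k^5 + 48*k^4 - 148*k^3 - 120*k^2 + 800*k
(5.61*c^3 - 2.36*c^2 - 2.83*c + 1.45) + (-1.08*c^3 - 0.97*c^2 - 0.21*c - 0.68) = 4.53*c^3 - 3.33*c^2 - 3.04*c + 0.77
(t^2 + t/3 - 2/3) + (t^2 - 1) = 2*t^2 + t/3 - 5/3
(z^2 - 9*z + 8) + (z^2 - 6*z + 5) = 2*z^2 - 15*z + 13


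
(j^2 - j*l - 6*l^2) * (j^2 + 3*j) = j^4 - j^3*l + 3*j^3 - 6*j^2*l^2 - 3*j^2*l - 18*j*l^2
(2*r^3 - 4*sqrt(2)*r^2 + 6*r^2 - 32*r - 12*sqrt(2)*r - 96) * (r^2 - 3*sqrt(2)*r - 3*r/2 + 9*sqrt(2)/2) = 2*r^5 - 10*sqrt(2)*r^4 + 3*r^4 - 15*sqrt(2)*r^3 - 17*r^3 - 12*r^2 + 141*sqrt(2)*r^2 + 36*r + 144*sqrt(2)*r - 432*sqrt(2)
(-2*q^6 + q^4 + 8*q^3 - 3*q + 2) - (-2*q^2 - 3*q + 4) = -2*q^6 + q^4 + 8*q^3 + 2*q^2 - 2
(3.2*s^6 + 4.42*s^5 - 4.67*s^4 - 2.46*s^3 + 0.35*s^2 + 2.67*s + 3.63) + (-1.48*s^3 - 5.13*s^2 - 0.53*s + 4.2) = 3.2*s^6 + 4.42*s^5 - 4.67*s^4 - 3.94*s^3 - 4.78*s^2 + 2.14*s + 7.83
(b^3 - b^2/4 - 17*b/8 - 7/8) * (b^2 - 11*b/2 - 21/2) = b^5 - 23*b^4/4 - 45*b^3/4 + 215*b^2/16 + 217*b/8 + 147/16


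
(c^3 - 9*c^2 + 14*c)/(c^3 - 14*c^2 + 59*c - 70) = c/(c - 5)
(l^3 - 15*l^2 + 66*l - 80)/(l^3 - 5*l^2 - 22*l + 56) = (l^2 - 13*l + 40)/(l^2 - 3*l - 28)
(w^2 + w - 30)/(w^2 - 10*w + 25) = (w + 6)/(w - 5)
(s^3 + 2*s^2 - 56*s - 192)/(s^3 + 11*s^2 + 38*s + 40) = (s^2 - 2*s - 48)/(s^2 + 7*s + 10)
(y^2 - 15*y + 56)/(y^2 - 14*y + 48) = (y - 7)/(y - 6)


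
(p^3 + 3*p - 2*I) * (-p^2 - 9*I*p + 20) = -p^5 - 9*I*p^4 + 17*p^3 - 25*I*p^2 + 42*p - 40*I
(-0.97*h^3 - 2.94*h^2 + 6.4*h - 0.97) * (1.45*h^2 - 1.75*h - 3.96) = -1.4065*h^5 - 2.5655*h^4 + 18.2662*h^3 - 0.9641*h^2 - 23.6465*h + 3.8412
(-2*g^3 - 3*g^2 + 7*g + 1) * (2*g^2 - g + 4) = -4*g^5 - 4*g^4 + 9*g^3 - 17*g^2 + 27*g + 4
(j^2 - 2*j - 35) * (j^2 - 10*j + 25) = j^4 - 12*j^3 + 10*j^2 + 300*j - 875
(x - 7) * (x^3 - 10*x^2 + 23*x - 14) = x^4 - 17*x^3 + 93*x^2 - 175*x + 98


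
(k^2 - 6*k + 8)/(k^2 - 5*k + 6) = (k - 4)/(k - 3)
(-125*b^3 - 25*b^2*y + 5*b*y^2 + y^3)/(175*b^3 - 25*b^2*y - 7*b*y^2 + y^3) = (5*b + y)/(-7*b + y)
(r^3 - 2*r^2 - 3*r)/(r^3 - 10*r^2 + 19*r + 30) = r*(r - 3)/(r^2 - 11*r + 30)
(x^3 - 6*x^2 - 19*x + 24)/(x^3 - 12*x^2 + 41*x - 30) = (x^2 - 5*x - 24)/(x^2 - 11*x + 30)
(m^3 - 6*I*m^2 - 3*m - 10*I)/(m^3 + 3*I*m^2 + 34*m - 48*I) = (m^2 - 4*I*m + 5)/(m^2 + 5*I*m + 24)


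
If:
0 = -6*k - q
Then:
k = -q/6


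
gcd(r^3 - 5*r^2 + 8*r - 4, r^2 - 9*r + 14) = r - 2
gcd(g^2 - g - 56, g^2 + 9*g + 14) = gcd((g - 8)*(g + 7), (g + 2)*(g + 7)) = g + 7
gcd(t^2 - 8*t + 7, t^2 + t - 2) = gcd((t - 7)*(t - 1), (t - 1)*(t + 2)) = t - 1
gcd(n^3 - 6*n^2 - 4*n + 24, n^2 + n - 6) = n - 2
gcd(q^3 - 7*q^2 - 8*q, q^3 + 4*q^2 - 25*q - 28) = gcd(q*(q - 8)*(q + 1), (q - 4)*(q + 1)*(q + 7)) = q + 1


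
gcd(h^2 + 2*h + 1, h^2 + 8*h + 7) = h + 1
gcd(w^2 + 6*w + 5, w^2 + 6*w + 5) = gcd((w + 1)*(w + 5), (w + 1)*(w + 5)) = w^2 + 6*w + 5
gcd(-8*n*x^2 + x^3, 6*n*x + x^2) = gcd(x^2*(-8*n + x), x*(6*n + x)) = x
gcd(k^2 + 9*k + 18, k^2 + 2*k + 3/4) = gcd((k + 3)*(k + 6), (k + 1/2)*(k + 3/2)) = 1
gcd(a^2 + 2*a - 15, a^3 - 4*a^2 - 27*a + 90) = a^2 + 2*a - 15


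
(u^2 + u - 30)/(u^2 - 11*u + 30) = (u + 6)/(u - 6)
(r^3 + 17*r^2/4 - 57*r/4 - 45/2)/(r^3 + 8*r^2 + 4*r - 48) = (4*r^2 - 7*r - 15)/(4*(r^2 + 2*r - 8))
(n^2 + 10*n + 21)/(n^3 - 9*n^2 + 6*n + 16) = (n^2 + 10*n + 21)/(n^3 - 9*n^2 + 6*n + 16)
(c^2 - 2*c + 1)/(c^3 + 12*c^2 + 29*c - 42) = (c - 1)/(c^2 + 13*c + 42)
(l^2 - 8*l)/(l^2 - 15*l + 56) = l/(l - 7)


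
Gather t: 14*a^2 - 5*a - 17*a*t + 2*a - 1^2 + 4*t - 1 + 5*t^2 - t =14*a^2 - 3*a + 5*t^2 + t*(3 - 17*a) - 2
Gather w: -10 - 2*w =-2*w - 10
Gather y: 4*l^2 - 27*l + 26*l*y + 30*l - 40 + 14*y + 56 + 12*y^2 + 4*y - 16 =4*l^2 + 3*l + 12*y^2 + y*(26*l + 18)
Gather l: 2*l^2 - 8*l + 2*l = 2*l^2 - 6*l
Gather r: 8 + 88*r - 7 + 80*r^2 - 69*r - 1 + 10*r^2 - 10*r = 90*r^2 + 9*r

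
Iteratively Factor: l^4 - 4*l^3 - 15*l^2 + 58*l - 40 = (l - 2)*(l^3 - 2*l^2 - 19*l + 20) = (l - 2)*(l - 1)*(l^2 - l - 20) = (l - 5)*(l - 2)*(l - 1)*(l + 4)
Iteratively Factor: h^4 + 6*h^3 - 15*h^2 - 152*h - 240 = (h + 4)*(h^3 + 2*h^2 - 23*h - 60) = (h - 5)*(h + 4)*(h^2 + 7*h + 12) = (h - 5)*(h + 3)*(h + 4)*(h + 4)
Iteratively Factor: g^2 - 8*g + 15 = (g - 3)*(g - 5)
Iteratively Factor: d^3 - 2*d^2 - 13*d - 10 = (d - 5)*(d^2 + 3*d + 2) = (d - 5)*(d + 1)*(d + 2)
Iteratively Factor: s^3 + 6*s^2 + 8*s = (s + 4)*(s^2 + 2*s) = (s + 2)*(s + 4)*(s)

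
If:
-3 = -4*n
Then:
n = 3/4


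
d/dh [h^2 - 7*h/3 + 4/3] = 2*h - 7/3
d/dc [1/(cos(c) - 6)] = sin(c)/(cos(c) - 6)^2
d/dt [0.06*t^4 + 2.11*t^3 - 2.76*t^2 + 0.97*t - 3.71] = 0.24*t^3 + 6.33*t^2 - 5.52*t + 0.97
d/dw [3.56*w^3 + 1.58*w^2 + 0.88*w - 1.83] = 10.68*w^2 + 3.16*w + 0.88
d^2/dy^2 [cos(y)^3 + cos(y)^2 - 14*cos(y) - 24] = 53*cos(y)/4 - 2*cos(2*y) - 9*cos(3*y)/4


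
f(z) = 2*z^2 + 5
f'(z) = 4*z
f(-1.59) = 10.06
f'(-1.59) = -6.36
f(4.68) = 48.80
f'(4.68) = 18.72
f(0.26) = 5.14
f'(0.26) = 1.04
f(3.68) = 32.08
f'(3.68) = 14.72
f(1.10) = 7.42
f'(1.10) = 4.40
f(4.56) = 46.59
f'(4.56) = 18.24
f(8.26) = 141.46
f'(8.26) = 33.04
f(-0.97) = 6.88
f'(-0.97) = -3.88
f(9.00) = 167.00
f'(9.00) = 36.00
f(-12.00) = 293.00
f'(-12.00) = -48.00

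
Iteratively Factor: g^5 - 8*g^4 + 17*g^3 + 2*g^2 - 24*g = (g - 4)*(g^4 - 4*g^3 + g^2 + 6*g) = (g - 4)*(g + 1)*(g^3 - 5*g^2 + 6*g) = (g - 4)*(g - 3)*(g + 1)*(g^2 - 2*g) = (g - 4)*(g - 3)*(g - 2)*(g + 1)*(g)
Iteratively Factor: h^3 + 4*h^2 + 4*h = (h)*(h^2 + 4*h + 4) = h*(h + 2)*(h + 2)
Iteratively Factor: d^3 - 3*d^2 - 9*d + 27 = (d - 3)*(d^2 - 9) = (d - 3)*(d + 3)*(d - 3)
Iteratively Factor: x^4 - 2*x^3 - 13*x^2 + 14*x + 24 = (x + 3)*(x^3 - 5*x^2 + 2*x + 8) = (x + 1)*(x + 3)*(x^2 - 6*x + 8) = (x - 4)*(x + 1)*(x + 3)*(x - 2)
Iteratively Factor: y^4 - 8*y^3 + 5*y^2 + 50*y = (y + 2)*(y^3 - 10*y^2 + 25*y) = y*(y + 2)*(y^2 - 10*y + 25) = y*(y - 5)*(y + 2)*(y - 5)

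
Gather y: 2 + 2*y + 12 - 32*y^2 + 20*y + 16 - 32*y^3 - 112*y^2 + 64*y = -32*y^3 - 144*y^2 + 86*y + 30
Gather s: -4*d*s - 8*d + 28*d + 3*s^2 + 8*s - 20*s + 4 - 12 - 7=20*d + 3*s^2 + s*(-4*d - 12) - 15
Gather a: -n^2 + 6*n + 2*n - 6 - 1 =-n^2 + 8*n - 7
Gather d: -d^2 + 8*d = -d^2 + 8*d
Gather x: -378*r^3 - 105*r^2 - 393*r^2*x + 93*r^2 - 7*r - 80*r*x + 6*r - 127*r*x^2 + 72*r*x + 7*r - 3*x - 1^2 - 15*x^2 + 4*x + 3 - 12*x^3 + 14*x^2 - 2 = -378*r^3 - 12*r^2 + 6*r - 12*x^3 + x^2*(-127*r - 1) + x*(-393*r^2 - 8*r + 1)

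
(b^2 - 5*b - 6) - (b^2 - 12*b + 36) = 7*b - 42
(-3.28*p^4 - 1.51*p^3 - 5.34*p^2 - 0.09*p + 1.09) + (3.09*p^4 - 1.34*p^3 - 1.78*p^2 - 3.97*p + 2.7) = -0.19*p^4 - 2.85*p^3 - 7.12*p^2 - 4.06*p + 3.79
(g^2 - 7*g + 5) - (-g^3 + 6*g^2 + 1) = g^3 - 5*g^2 - 7*g + 4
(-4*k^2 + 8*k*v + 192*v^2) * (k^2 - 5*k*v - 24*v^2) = -4*k^4 + 28*k^3*v + 248*k^2*v^2 - 1152*k*v^3 - 4608*v^4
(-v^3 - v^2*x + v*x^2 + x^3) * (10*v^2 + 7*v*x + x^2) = -10*v^5 - 17*v^4*x + 2*v^3*x^2 + 16*v^2*x^3 + 8*v*x^4 + x^5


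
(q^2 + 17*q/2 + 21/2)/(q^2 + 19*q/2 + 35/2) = (2*q + 3)/(2*q + 5)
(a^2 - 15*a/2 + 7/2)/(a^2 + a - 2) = (a^2 - 15*a/2 + 7/2)/(a^2 + a - 2)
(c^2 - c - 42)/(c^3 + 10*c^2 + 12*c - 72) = (c - 7)/(c^2 + 4*c - 12)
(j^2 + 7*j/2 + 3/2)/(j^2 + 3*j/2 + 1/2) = (j + 3)/(j + 1)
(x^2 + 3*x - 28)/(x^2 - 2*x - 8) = (x + 7)/(x + 2)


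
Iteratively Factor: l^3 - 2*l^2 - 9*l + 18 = (l - 2)*(l^2 - 9) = (l - 3)*(l - 2)*(l + 3)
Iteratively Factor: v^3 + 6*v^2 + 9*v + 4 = (v + 1)*(v^2 + 5*v + 4) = (v + 1)^2*(v + 4)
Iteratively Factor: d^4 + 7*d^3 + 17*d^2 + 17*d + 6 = (d + 1)*(d^3 + 6*d^2 + 11*d + 6) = (d + 1)^2*(d^2 + 5*d + 6) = (d + 1)^2*(d + 3)*(d + 2)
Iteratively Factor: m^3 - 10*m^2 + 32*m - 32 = (m - 4)*(m^2 - 6*m + 8) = (m - 4)*(m - 2)*(m - 4)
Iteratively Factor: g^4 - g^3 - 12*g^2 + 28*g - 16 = (g - 2)*(g^3 + g^2 - 10*g + 8) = (g - 2)*(g - 1)*(g^2 + 2*g - 8) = (g - 2)^2*(g - 1)*(g + 4)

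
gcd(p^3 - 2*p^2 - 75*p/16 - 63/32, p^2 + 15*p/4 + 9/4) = p + 3/4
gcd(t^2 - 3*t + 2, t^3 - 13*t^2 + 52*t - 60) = t - 2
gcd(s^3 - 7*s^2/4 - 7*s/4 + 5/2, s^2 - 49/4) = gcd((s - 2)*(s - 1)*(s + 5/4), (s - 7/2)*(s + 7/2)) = 1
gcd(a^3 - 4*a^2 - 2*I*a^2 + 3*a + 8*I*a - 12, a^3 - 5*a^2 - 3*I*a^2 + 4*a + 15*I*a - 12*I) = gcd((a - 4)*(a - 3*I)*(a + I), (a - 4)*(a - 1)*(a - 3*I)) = a^2 + a*(-4 - 3*I) + 12*I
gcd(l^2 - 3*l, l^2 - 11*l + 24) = l - 3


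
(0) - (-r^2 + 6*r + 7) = r^2 - 6*r - 7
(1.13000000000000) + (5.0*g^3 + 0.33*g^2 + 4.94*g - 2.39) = 5.0*g^3 + 0.33*g^2 + 4.94*g - 1.26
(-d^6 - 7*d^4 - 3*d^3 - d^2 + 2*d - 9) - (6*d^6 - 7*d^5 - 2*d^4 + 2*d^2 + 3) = -7*d^6 + 7*d^5 - 5*d^4 - 3*d^3 - 3*d^2 + 2*d - 12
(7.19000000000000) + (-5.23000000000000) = 1.96000000000000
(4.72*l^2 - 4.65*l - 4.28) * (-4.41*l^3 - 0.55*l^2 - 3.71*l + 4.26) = -20.8152*l^5 + 17.9105*l^4 + 3.9211*l^3 + 39.7127*l^2 - 3.9302*l - 18.2328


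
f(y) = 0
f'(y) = 0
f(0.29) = 0.00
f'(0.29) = 0.00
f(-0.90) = 0.00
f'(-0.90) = 0.00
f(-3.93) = 0.00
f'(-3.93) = 0.00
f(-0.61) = 0.00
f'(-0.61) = 0.00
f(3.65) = 0.00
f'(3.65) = 0.00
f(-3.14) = 0.00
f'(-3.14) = 0.00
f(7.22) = 0.00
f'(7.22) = 0.00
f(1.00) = 0.00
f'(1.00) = 0.00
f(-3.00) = 0.00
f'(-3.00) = 0.00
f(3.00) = 0.00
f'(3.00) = 0.00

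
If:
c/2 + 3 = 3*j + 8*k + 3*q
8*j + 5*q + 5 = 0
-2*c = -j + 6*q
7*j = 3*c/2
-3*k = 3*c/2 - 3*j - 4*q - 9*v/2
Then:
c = -420/19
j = -90/19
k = -129/76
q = 125/19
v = -3827/342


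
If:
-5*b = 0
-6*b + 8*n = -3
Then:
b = 0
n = -3/8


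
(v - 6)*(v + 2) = v^2 - 4*v - 12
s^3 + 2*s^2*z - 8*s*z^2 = s*(s - 2*z)*(s + 4*z)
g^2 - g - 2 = (g - 2)*(g + 1)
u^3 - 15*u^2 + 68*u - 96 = (u - 8)*(u - 4)*(u - 3)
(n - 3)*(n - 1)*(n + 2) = n^3 - 2*n^2 - 5*n + 6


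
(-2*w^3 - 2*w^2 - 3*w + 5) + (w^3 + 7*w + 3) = -w^3 - 2*w^2 + 4*w + 8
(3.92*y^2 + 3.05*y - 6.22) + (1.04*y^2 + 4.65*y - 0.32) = 4.96*y^2 + 7.7*y - 6.54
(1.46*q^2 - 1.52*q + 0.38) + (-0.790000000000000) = 1.46*q^2 - 1.52*q - 0.41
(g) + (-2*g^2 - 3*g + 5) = -2*g^2 - 2*g + 5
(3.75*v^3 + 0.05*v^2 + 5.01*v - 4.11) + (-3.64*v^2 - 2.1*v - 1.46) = 3.75*v^3 - 3.59*v^2 + 2.91*v - 5.57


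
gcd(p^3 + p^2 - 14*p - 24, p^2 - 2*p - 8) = p^2 - 2*p - 8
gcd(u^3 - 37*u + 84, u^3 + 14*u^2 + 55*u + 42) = u + 7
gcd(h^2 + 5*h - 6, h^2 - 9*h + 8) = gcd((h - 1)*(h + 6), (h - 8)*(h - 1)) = h - 1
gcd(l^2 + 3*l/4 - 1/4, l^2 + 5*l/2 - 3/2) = 1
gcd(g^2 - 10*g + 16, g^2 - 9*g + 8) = g - 8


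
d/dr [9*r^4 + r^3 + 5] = r^2*(36*r + 3)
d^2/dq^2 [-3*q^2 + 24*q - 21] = -6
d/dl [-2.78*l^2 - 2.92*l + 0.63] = -5.56*l - 2.92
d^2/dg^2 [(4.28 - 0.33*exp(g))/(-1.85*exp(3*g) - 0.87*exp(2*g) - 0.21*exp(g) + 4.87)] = (4.5177*exp(6*g) - 130.241295*exp(5*g) - 76.038303*exp(4*g) + 22.306776*exp(3*g) - 341.002746*exp(2*g) - 72.386985*exp(g) + 3.449421)*exp(g)/(6.331625*exp(9*g) + 8.932725*exp(8*g) + 6.35697*exp(7*g) - 47.316252*exp(6*g) - 46.307988*exp(5*g) - 22.295178*exp(4*g) + 126.299562*exp(3*g) + 61.256808*exp(2*g) + 14.941647*exp(g) - 115.501303)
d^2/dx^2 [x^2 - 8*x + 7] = 2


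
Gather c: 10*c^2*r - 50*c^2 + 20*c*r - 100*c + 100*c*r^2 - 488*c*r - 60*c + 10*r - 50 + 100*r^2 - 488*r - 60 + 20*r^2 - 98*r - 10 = c^2*(10*r - 50) + c*(100*r^2 - 468*r - 160) + 120*r^2 - 576*r - 120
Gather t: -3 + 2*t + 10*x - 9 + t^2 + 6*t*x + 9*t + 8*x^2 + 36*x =t^2 + t*(6*x + 11) + 8*x^2 + 46*x - 12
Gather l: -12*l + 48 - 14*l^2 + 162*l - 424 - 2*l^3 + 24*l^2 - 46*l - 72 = -2*l^3 + 10*l^2 + 104*l - 448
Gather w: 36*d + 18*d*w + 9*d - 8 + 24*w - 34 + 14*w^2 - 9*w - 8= 45*d + 14*w^2 + w*(18*d + 15) - 50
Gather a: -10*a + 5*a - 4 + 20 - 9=7 - 5*a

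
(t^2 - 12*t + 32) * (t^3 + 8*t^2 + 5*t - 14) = t^5 - 4*t^4 - 59*t^3 + 182*t^2 + 328*t - 448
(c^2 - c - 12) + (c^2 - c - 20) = 2*c^2 - 2*c - 32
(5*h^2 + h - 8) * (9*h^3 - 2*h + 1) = 45*h^5 + 9*h^4 - 82*h^3 + 3*h^2 + 17*h - 8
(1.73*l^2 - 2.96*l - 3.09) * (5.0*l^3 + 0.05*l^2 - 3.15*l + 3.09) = 8.65*l^5 - 14.7135*l^4 - 21.0475*l^3 + 14.5152*l^2 + 0.5871*l - 9.5481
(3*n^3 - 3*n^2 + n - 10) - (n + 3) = 3*n^3 - 3*n^2 - 13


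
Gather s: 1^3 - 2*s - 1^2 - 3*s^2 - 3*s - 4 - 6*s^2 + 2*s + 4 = -9*s^2 - 3*s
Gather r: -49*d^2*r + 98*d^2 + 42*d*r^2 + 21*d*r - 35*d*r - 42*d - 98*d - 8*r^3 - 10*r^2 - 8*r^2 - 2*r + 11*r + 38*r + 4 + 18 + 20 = 98*d^2 - 140*d - 8*r^3 + r^2*(42*d - 18) + r*(-49*d^2 - 14*d + 47) + 42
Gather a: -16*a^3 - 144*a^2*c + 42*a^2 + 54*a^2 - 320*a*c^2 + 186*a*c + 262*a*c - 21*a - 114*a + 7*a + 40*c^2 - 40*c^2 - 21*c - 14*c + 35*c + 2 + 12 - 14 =-16*a^3 + a^2*(96 - 144*c) + a*(-320*c^2 + 448*c - 128)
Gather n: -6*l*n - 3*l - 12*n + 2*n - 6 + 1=-3*l + n*(-6*l - 10) - 5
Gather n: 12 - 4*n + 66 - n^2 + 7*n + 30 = -n^2 + 3*n + 108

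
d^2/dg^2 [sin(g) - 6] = -sin(g)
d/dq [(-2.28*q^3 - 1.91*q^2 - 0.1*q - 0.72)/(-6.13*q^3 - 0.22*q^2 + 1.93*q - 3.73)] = (7.105427357601e-15*q^5 - 11.2067*q^4 - 10.0268*q^3 + 8.5641*q^2 + 13.9318*q + 1.7626)/(37.5769*q^6 + 2.6972*q^5 - 23.6134*q^4 + 44.8806*q^3 + 5.3661*q^2 - 14.3978*q + 13.9129)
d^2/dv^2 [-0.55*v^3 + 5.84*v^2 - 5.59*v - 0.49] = 11.68 - 3.3*v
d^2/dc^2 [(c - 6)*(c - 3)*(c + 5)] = 6*c - 8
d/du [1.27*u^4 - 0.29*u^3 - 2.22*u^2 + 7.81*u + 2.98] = 5.08*u^3 - 0.87*u^2 - 4.44*u + 7.81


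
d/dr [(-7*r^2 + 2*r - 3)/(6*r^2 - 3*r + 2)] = (9*r^2 + 8*r - 5)/(36*r^4 - 36*r^3 + 33*r^2 - 12*r + 4)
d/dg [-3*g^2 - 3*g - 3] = -6*g - 3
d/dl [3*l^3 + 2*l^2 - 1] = l*(9*l + 4)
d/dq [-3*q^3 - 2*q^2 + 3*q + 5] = -9*q^2 - 4*q + 3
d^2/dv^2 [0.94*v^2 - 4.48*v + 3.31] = 1.88000000000000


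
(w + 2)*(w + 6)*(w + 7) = w^3 + 15*w^2 + 68*w + 84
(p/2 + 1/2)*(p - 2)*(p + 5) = p^3/2 + 2*p^2 - 7*p/2 - 5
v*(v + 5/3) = v^2 + 5*v/3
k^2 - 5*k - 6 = (k - 6)*(k + 1)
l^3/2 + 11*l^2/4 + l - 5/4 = (l/2 + 1/2)*(l - 1/2)*(l + 5)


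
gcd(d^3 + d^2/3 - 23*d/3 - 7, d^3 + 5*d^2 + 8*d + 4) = d + 1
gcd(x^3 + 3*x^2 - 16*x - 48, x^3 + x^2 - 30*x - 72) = x^2 + 7*x + 12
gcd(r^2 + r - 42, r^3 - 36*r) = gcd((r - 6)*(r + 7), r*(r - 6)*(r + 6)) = r - 6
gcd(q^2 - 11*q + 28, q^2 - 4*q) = q - 4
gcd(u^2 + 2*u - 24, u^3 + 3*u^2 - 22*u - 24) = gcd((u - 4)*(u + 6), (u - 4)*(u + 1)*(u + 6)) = u^2 + 2*u - 24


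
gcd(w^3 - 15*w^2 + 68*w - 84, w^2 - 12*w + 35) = w - 7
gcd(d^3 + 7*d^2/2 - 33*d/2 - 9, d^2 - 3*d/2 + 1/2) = 1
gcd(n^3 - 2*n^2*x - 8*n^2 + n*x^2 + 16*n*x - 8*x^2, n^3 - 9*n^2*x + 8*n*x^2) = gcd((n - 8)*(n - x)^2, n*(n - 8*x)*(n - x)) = -n + x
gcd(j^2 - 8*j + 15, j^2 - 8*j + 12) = 1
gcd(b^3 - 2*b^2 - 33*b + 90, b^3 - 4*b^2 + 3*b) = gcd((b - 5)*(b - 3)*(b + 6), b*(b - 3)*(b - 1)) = b - 3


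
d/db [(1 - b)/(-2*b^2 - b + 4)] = (2*b^2 + b - (b - 1)*(4*b + 1) - 4)/(2*b^2 + b - 4)^2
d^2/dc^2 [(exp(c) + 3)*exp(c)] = (4*exp(c) + 3)*exp(c)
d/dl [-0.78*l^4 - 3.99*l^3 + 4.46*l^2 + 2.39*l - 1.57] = -3.12*l^3 - 11.97*l^2 + 8.92*l + 2.39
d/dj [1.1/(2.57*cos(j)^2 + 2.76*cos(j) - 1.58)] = (5.654*cos(j) + 3.036)*sin(j)/(2.57*cos(j)^2 + 2.76*cos(j) - 1.58)^2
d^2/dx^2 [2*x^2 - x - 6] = 4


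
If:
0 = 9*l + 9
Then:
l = -1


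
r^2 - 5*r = r*(r - 5)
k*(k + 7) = k^2 + 7*k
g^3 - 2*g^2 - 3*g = g*(g - 3)*(g + 1)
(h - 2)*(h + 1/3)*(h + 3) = h^3 + 4*h^2/3 - 17*h/3 - 2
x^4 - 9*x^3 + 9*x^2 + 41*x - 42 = (x - 7)*(x - 3)*(x - 1)*(x + 2)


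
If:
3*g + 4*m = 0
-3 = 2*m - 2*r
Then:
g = 2 - 4*r/3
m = r - 3/2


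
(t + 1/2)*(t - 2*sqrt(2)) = t^2 - 2*sqrt(2)*t + t/2 - sqrt(2)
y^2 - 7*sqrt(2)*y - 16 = (y - 8*sqrt(2))*(y + sqrt(2))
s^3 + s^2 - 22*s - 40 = (s - 5)*(s + 2)*(s + 4)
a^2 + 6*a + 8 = (a + 2)*(a + 4)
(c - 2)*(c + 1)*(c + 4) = c^3 + 3*c^2 - 6*c - 8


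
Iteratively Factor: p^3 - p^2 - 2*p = (p)*(p^2 - p - 2) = p*(p - 2)*(p + 1)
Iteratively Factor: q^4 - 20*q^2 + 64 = (q + 2)*(q^3 - 2*q^2 - 16*q + 32) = (q - 2)*(q + 2)*(q^2 - 16) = (q - 4)*(q - 2)*(q + 2)*(q + 4)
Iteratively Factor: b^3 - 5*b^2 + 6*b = (b - 2)*(b^2 - 3*b) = (b - 3)*(b - 2)*(b)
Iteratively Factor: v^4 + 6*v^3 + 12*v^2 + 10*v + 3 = (v + 1)*(v^3 + 5*v^2 + 7*v + 3) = (v + 1)^2*(v^2 + 4*v + 3) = (v + 1)^2*(v + 3)*(v + 1)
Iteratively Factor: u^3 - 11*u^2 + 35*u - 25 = (u - 5)*(u^2 - 6*u + 5) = (u - 5)^2*(u - 1)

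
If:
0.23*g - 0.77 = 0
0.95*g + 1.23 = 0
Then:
No Solution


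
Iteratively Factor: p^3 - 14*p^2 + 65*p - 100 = (p - 5)*(p^2 - 9*p + 20) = (p - 5)^2*(p - 4)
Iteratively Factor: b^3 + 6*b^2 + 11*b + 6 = (b + 2)*(b^2 + 4*b + 3) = (b + 1)*(b + 2)*(b + 3)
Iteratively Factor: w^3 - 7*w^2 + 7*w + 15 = (w + 1)*(w^2 - 8*w + 15) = (w - 5)*(w + 1)*(w - 3)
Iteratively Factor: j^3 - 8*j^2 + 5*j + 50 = (j + 2)*(j^2 - 10*j + 25) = (j - 5)*(j + 2)*(j - 5)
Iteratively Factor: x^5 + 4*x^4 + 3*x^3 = (x + 1)*(x^4 + 3*x^3) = x*(x + 1)*(x^3 + 3*x^2) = x*(x + 1)*(x + 3)*(x^2) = x^2*(x + 1)*(x + 3)*(x)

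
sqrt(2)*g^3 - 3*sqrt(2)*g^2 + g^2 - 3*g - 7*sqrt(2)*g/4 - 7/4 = (g - 7/2)*(g + 1/2)*(sqrt(2)*g + 1)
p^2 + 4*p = p*(p + 4)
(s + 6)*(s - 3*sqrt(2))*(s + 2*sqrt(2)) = s^3 - sqrt(2)*s^2 + 6*s^2 - 12*s - 6*sqrt(2)*s - 72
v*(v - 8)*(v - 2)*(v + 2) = v^4 - 8*v^3 - 4*v^2 + 32*v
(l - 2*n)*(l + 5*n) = l^2 + 3*l*n - 10*n^2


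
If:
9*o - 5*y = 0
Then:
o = 5*y/9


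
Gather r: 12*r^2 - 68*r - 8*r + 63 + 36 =12*r^2 - 76*r + 99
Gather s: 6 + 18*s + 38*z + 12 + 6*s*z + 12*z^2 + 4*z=s*(6*z + 18) + 12*z^2 + 42*z + 18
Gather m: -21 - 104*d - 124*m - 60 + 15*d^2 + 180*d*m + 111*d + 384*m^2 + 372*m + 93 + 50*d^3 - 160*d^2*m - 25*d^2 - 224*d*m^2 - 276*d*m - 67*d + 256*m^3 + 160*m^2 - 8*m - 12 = 50*d^3 - 10*d^2 - 60*d + 256*m^3 + m^2*(544 - 224*d) + m*(-160*d^2 - 96*d + 240)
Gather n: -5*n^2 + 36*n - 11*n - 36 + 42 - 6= -5*n^2 + 25*n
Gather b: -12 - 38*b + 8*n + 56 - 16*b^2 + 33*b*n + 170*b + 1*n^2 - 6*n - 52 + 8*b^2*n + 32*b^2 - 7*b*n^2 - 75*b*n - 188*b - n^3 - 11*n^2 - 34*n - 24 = b^2*(8*n + 16) + b*(-7*n^2 - 42*n - 56) - n^3 - 10*n^2 - 32*n - 32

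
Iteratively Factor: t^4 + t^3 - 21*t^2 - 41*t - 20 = (t + 1)*(t^3 - 21*t - 20) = (t + 1)*(t + 4)*(t^2 - 4*t - 5) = (t - 5)*(t + 1)*(t + 4)*(t + 1)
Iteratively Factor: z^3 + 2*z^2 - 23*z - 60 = (z + 3)*(z^2 - z - 20) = (z - 5)*(z + 3)*(z + 4)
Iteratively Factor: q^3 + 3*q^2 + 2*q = (q)*(q^2 + 3*q + 2) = q*(q + 2)*(q + 1)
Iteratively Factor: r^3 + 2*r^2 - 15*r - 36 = (r - 4)*(r^2 + 6*r + 9) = (r - 4)*(r + 3)*(r + 3)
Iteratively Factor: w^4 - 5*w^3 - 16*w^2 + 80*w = (w - 4)*(w^3 - w^2 - 20*w) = w*(w - 4)*(w^2 - w - 20) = w*(w - 4)*(w + 4)*(w - 5)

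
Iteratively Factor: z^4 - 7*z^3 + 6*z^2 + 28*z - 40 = (z - 2)*(z^3 - 5*z^2 - 4*z + 20) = (z - 2)^2*(z^2 - 3*z - 10) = (z - 2)^2*(z + 2)*(z - 5)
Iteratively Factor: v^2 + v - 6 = (v - 2)*(v + 3)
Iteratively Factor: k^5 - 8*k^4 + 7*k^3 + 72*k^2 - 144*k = (k - 4)*(k^4 - 4*k^3 - 9*k^2 + 36*k) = (k - 4)^2*(k^3 - 9*k) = (k - 4)^2*(k + 3)*(k^2 - 3*k) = (k - 4)^2*(k - 3)*(k + 3)*(k)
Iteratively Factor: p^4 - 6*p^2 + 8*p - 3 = (p - 1)*(p^3 + p^2 - 5*p + 3) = (p - 1)^2*(p^2 + 2*p - 3) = (p - 1)^2*(p + 3)*(p - 1)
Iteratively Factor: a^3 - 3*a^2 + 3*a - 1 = (a - 1)*(a^2 - 2*a + 1) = (a - 1)^2*(a - 1)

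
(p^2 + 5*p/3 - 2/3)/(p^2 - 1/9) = 3*(p + 2)/(3*p + 1)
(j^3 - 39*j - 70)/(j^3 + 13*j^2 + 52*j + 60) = (j - 7)/(j + 6)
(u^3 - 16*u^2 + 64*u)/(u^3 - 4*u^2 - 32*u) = (u - 8)/(u + 4)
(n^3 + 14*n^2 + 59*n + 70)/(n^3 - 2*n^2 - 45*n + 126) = (n^2 + 7*n + 10)/(n^2 - 9*n + 18)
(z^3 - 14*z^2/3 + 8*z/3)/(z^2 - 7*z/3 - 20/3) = z*(3*z - 2)/(3*z + 5)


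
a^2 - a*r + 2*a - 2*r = (a + 2)*(a - r)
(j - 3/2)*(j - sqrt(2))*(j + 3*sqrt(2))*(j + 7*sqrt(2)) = j^4 - 3*j^3/2 + 9*sqrt(2)*j^3 - 27*sqrt(2)*j^2/2 + 22*j^2 - 42*sqrt(2)*j - 33*j + 63*sqrt(2)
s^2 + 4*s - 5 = (s - 1)*(s + 5)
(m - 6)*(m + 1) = m^2 - 5*m - 6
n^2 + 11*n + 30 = (n + 5)*(n + 6)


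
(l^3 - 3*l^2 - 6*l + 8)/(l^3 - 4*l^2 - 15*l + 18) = (l^2 - 2*l - 8)/(l^2 - 3*l - 18)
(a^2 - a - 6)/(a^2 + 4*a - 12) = (a^2 - a - 6)/(a^2 + 4*a - 12)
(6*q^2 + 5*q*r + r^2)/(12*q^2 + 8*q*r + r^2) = (3*q + r)/(6*q + r)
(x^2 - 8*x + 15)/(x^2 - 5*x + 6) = (x - 5)/(x - 2)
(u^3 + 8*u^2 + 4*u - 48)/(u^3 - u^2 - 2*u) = (u^2 + 10*u + 24)/(u*(u + 1))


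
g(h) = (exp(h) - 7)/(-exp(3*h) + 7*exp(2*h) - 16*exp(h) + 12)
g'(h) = (exp(h) - 7)*(3*exp(3*h) - 14*exp(2*h) + 16*exp(h))/(-exp(3*h) + 7*exp(2*h) - 16*exp(h) + 12)^2 + exp(h)/(-exp(3*h) + 7*exp(2*h) - 16*exp(h) + 12)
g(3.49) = -0.00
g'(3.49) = 0.00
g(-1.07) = -0.91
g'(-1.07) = -0.45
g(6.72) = -0.00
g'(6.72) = 0.00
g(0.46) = -22.11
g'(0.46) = -186.69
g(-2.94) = -0.62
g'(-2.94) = -0.04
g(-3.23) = -0.61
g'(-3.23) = -0.03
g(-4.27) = -0.59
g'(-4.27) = -0.01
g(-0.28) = -1.80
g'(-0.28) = -2.57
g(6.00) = 0.00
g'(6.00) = 0.00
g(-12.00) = -0.58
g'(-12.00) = 0.00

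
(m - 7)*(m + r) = m^2 + m*r - 7*m - 7*r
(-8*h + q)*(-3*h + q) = 24*h^2 - 11*h*q + q^2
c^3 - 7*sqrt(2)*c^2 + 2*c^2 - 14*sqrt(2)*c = c*(c + 2)*(c - 7*sqrt(2))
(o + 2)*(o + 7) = o^2 + 9*o + 14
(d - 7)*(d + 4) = d^2 - 3*d - 28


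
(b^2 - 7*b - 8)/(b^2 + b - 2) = (b^2 - 7*b - 8)/(b^2 + b - 2)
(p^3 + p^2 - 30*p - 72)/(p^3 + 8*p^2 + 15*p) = (p^2 - 2*p - 24)/(p*(p + 5))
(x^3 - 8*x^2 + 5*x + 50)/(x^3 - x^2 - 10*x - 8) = (x^2 - 10*x + 25)/(x^2 - 3*x - 4)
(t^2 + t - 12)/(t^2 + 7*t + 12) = (t - 3)/(t + 3)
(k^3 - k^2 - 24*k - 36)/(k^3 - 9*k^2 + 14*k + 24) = (k^2 + 5*k + 6)/(k^2 - 3*k - 4)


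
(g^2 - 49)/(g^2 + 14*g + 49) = (g - 7)/(g + 7)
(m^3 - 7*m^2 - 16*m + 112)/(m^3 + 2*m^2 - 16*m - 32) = (m - 7)/(m + 2)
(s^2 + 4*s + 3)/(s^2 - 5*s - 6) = (s + 3)/(s - 6)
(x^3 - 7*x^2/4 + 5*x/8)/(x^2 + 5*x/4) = (8*x^2 - 14*x + 5)/(2*(4*x + 5))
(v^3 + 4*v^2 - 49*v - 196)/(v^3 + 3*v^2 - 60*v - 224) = (v - 7)/(v - 8)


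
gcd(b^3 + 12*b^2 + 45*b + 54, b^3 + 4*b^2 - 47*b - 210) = b + 6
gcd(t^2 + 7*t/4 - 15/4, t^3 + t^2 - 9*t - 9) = t + 3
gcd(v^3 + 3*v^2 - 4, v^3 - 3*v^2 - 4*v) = 1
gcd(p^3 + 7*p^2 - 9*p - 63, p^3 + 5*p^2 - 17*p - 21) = p^2 + 4*p - 21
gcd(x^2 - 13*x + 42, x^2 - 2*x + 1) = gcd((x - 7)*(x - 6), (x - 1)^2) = 1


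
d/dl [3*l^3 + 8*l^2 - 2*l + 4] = 9*l^2 + 16*l - 2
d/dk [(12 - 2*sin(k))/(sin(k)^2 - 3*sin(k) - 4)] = 2*(sin(k)^2 - 12*sin(k) + 22)*cos(k)/((sin(k) - 4)^2*(sin(k) + 1)^2)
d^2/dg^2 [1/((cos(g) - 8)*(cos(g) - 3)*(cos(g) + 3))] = (-262*(1 - cos(g)^2)^2 + 12*sin(g)^6 + 3*cos(g)^6 + 88*cos(g)^5 + 304*cos(g)^3 - 2543*cos(g)^2 - 648*cos(g) + 1564)/((cos(g) - 8)^3*(cos(g) - 3)^3*(cos(g) + 3)^3)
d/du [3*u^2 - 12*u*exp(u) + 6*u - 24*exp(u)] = -12*u*exp(u) + 6*u - 36*exp(u) + 6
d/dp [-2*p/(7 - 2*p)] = -14/(2*p - 7)^2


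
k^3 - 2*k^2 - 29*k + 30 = (k - 6)*(k - 1)*(k + 5)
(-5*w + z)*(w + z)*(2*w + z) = -10*w^3 - 13*w^2*z - 2*w*z^2 + z^3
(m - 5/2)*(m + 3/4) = m^2 - 7*m/4 - 15/8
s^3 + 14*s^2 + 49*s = s*(s + 7)^2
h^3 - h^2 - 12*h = h*(h - 4)*(h + 3)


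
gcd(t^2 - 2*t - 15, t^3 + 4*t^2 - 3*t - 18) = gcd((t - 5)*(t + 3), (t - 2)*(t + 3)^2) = t + 3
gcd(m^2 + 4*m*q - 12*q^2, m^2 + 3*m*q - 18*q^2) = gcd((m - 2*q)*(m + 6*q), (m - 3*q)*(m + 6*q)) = m + 6*q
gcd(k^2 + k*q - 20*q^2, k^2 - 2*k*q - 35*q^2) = k + 5*q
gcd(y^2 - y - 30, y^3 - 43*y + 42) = y - 6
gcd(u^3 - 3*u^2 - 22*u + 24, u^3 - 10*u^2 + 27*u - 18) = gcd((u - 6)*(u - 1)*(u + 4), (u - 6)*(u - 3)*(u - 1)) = u^2 - 7*u + 6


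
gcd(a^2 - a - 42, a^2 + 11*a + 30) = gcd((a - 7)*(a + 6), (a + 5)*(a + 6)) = a + 6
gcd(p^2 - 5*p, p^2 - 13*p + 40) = p - 5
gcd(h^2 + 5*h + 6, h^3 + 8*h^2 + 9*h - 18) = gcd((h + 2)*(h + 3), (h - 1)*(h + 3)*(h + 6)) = h + 3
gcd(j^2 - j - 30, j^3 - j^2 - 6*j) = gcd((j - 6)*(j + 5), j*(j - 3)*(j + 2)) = 1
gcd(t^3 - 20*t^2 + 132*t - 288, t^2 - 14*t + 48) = t^2 - 14*t + 48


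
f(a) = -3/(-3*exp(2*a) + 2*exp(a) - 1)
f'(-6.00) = 0.01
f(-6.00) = 3.01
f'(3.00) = -0.00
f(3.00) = 0.00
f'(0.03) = -2.86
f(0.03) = 1.41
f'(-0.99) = -0.57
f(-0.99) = 4.47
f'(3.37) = -0.00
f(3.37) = 0.00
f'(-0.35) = -4.04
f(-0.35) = 2.78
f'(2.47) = -0.02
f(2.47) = 0.01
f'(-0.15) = -3.63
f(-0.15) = 2.00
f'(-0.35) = -4.04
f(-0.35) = 2.78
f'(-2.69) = 0.42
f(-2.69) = 3.42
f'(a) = -3*(6*exp(2*a) - 2*exp(a))/(-3*exp(2*a) + 2*exp(a) - 1)^2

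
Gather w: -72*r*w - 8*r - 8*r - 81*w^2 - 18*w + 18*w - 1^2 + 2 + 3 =-72*r*w - 16*r - 81*w^2 + 4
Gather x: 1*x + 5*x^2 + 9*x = 5*x^2 + 10*x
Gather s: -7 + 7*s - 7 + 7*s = 14*s - 14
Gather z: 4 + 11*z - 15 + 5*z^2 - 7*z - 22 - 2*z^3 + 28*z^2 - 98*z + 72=-2*z^3 + 33*z^2 - 94*z + 39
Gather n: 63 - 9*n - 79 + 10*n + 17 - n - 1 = 0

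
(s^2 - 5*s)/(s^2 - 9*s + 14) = s*(s - 5)/(s^2 - 9*s + 14)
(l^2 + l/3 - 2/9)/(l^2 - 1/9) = (3*l + 2)/(3*l + 1)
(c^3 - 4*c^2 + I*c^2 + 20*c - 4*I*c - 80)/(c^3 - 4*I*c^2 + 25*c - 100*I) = (c - 4)/(c - 5*I)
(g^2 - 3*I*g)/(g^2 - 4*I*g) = (g - 3*I)/(g - 4*I)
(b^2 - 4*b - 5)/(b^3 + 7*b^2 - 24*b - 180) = (b + 1)/(b^2 + 12*b + 36)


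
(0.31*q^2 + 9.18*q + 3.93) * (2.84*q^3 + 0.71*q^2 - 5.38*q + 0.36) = 0.8804*q^5 + 26.2913*q^4 + 16.0112*q^3 - 46.4865*q^2 - 17.8386*q + 1.4148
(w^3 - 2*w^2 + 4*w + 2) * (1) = w^3 - 2*w^2 + 4*w + 2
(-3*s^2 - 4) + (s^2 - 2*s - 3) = -2*s^2 - 2*s - 7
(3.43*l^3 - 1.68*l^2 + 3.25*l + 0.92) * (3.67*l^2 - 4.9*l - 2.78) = 12.5881*l^5 - 22.9726*l^4 + 10.6241*l^3 - 7.8782*l^2 - 13.543*l - 2.5576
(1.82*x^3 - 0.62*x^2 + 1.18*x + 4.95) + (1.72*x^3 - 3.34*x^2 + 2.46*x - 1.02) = 3.54*x^3 - 3.96*x^2 + 3.64*x + 3.93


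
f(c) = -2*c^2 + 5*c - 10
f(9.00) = -127.00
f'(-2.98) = 16.92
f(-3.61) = -54.11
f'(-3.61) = 19.44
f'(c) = 5 - 4*c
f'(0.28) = 3.88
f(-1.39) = -20.81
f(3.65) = -18.40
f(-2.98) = -42.66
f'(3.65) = -9.60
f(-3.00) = -43.00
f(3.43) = -16.38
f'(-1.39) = 10.56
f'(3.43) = -8.72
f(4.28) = -25.24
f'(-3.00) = 17.00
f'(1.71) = -1.84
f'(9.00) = -31.00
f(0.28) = -8.76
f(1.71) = -7.30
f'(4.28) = -12.12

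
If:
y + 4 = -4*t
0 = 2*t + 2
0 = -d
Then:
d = 0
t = -1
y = 0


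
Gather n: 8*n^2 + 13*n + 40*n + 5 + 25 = 8*n^2 + 53*n + 30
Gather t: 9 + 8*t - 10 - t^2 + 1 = -t^2 + 8*t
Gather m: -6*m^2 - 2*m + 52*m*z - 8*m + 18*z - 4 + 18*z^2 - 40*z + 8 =-6*m^2 + m*(52*z - 10) + 18*z^2 - 22*z + 4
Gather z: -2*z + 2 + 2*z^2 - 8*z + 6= 2*z^2 - 10*z + 8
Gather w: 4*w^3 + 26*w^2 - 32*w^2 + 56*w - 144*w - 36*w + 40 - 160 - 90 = 4*w^3 - 6*w^2 - 124*w - 210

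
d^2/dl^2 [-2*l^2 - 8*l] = -4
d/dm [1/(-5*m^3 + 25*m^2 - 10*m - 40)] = (3*m^2 - 10*m + 2)/(5*(m^3 - 5*m^2 + 2*m + 8)^2)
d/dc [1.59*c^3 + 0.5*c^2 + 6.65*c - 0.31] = 4.77*c^2 + 1.0*c + 6.65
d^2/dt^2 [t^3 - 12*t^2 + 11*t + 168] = 6*t - 24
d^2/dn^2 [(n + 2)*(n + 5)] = 2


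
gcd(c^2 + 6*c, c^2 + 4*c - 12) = c + 6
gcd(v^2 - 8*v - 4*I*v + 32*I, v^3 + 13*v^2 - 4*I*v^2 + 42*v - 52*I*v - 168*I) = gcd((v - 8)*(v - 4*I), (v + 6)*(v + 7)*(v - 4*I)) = v - 4*I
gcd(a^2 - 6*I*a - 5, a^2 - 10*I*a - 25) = a - 5*I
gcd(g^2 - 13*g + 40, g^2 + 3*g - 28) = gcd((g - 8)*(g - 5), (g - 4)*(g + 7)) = 1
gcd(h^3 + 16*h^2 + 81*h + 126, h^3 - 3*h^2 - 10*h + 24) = h + 3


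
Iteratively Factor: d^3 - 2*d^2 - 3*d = (d)*(d^2 - 2*d - 3) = d*(d - 3)*(d + 1)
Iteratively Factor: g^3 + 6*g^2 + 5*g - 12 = (g + 4)*(g^2 + 2*g - 3) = (g + 3)*(g + 4)*(g - 1)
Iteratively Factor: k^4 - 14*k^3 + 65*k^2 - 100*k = (k - 4)*(k^3 - 10*k^2 + 25*k) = (k - 5)*(k - 4)*(k^2 - 5*k) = (k - 5)^2*(k - 4)*(k)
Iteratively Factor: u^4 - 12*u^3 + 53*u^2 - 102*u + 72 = (u - 4)*(u^3 - 8*u^2 + 21*u - 18) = (u - 4)*(u - 2)*(u^2 - 6*u + 9) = (u - 4)*(u - 3)*(u - 2)*(u - 3)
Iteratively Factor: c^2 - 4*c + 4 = (c - 2)*(c - 2)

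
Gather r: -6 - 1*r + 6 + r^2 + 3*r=r^2 + 2*r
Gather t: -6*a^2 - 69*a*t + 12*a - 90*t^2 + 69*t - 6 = -6*a^2 + 12*a - 90*t^2 + t*(69 - 69*a) - 6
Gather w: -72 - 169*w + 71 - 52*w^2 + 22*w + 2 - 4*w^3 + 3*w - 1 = -4*w^3 - 52*w^2 - 144*w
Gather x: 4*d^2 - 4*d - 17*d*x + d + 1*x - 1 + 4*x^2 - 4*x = 4*d^2 - 3*d + 4*x^2 + x*(-17*d - 3) - 1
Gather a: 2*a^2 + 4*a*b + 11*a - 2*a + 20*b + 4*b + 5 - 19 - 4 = 2*a^2 + a*(4*b + 9) + 24*b - 18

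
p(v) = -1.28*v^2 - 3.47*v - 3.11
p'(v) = -2.56*v - 3.47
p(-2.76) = -3.28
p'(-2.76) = 3.60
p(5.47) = -60.39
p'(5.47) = -17.47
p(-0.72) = -1.28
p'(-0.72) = -1.63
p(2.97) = -24.71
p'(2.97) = -11.07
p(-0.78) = -1.18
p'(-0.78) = -1.47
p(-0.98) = -0.94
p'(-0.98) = -0.96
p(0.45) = -4.93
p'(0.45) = -4.62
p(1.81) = -13.58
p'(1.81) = -8.10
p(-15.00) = -239.06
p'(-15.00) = 34.93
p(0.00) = -3.11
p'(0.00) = -3.47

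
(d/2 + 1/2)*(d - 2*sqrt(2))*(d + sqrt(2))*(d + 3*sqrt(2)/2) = d^4/2 + sqrt(2)*d^3/4 + d^3/2 - 7*d^2/2 + sqrt(2)*d^2/4 - 3*sqrt(2)*d - 7*d/2 - 3*sqrt(2)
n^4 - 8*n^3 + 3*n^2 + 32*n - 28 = (n - 7)*(n - 2)*(n - 1)*(n + 2)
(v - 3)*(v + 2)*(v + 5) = v^3 + 4*v^2 - 11*v - 30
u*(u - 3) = u^2 - 3*u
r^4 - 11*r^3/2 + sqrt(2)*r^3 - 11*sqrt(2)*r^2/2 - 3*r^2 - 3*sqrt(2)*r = r*(r - 6)*(r + 1/2)*(r + sqrt(2))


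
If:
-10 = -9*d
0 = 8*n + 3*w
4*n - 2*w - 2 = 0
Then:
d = 10/9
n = 3/14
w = -4/7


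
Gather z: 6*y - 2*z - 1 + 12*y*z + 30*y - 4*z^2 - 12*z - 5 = 36*y - 4*z^2 + z*(12*y - 14) - 6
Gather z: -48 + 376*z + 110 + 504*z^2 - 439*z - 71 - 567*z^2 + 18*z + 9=-63*z^2 - 45*z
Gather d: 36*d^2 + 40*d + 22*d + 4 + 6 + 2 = 36*d^2 + 62*d + 12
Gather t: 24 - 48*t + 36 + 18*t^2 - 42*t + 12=18*t^2 - 90*t + 72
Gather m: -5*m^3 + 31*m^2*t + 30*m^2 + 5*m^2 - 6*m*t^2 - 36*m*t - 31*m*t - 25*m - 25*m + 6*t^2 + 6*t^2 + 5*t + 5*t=-5*m^3 + m^2*(31*t + 35) + m*(-6*t^2 - 67*t - 50) + 12*t^2 + 10*t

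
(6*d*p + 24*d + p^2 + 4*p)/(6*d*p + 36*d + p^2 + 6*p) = (p + 4)/(p + 6)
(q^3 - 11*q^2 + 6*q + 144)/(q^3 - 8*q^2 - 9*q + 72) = (q - 6)/(q - 3)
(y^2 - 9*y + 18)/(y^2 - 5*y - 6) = (y - 3)/(y + 1)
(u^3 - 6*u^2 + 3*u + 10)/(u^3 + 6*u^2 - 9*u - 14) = (u - 5)/(u + 7)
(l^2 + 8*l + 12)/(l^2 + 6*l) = (l + 2)/l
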